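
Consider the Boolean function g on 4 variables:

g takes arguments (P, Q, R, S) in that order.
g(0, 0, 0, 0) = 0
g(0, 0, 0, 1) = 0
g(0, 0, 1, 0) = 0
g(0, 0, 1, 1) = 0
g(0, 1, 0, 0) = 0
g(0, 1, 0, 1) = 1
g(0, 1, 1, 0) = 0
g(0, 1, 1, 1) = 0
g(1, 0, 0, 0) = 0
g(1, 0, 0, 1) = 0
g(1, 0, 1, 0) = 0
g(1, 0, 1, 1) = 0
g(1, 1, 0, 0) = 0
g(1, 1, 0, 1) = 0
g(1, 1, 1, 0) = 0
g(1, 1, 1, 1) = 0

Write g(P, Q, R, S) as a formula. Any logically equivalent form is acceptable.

Only row (0,1,0,1) gives 1. That row's minterm ¬P·Q·¬R·S is g directly.

g(P, Q, R, S) = ((~P & Q) & ~R) & S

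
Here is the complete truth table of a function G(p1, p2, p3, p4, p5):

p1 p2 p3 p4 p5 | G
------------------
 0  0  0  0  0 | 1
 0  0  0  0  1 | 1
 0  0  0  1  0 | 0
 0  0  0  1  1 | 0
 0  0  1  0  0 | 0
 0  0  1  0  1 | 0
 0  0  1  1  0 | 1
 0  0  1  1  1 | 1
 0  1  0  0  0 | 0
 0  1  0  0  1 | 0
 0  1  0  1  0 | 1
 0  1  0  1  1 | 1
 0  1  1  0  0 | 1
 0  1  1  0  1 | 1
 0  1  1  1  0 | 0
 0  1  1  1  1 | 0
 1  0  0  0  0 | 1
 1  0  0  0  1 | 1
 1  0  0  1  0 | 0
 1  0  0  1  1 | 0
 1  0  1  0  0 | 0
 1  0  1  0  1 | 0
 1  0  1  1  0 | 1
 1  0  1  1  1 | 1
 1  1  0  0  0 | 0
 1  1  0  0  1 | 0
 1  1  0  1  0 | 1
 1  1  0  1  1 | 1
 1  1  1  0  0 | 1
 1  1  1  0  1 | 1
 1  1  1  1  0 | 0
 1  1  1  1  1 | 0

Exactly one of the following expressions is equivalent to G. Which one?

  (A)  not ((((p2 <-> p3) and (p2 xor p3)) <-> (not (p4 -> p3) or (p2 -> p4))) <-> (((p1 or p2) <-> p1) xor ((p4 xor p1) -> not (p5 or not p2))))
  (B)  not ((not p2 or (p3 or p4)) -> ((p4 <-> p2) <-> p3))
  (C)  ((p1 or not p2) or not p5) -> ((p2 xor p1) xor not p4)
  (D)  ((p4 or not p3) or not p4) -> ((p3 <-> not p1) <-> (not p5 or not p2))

B

(A) fails at (0,0,0,0,0): the formula yields 0, G is 1.
(C) fails at (0,0,1,0,0): the formula yields 1, G is 0.
(D) fails at (0,0,0,0,0): the formula yields 0, G is 1.
Only (B) survives; checking it on all 32 rows confirms it matches G.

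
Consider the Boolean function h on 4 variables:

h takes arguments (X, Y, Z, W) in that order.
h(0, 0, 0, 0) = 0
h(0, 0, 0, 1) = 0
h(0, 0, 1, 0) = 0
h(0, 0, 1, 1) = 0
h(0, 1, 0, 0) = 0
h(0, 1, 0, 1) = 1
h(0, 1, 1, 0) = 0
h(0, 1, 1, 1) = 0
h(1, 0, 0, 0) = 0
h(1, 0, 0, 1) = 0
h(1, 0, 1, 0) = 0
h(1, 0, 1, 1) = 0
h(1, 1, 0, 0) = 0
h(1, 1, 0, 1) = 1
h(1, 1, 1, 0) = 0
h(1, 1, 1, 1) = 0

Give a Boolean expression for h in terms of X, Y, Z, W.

h(X, Y, Z, W) = (((not X and Y) and not Z) and W) or (((X and Y) and not Z) and W)

h=1 on 2 inputs: (0,1,0,1), (1,1,0,1). Reading each as a conjunction of literals (¬X·Y·¬Z·W, X·Y·¬Z·W) and taking the OR gives the canonical DNF.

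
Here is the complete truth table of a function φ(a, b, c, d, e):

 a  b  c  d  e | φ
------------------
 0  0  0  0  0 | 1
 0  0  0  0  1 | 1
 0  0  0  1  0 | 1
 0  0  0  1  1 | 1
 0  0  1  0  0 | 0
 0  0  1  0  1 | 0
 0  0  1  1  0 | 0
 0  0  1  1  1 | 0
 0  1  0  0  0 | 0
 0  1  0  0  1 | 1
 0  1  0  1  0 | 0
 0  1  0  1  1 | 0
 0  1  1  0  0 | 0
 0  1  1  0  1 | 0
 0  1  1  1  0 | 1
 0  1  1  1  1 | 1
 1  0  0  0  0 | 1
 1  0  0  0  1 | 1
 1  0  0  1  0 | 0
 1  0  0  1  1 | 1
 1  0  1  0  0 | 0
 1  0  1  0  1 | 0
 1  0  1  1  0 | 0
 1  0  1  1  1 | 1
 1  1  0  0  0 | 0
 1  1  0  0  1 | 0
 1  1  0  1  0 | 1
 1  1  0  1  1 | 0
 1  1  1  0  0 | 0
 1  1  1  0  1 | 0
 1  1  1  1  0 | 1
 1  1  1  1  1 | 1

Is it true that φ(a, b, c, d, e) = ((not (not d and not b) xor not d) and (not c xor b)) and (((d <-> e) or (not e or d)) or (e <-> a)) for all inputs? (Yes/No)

Evaluate ((not (not d and not b) xor not d) and (not c xor b)) and (((d <-> e) or (not e or d)) or (e <-> a)) on each row and compare to φ:
  a=0, b=0, c=0, d=0, e=0: formula gives 1, φ = 1 ✓
  a=0, b=0, c=0, d=0, e=1: formula gives 0, but φ = 1 ✗
Since they disagree at (0,0,0,0,1), the expression is not a correct formula for φ.

No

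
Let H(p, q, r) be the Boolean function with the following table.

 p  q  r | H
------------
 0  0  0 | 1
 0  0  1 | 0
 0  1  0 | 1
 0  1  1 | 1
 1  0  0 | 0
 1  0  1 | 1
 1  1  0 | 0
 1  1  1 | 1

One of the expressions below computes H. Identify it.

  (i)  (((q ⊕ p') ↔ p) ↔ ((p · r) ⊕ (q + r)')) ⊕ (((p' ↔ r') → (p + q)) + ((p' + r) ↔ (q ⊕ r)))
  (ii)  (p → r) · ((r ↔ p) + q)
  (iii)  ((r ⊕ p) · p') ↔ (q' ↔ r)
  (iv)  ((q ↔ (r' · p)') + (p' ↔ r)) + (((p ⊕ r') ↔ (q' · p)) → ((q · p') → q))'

ii

(i) disagrees with H on (0,0,0) (formula → 0, table → 1); rule it out.
(iii) disagrees with H on (0,0,1) (formula → 1, table → 0); rule it out.
(iv) disagrees with H on (0,0,0) (formula → 0, table → 1); rule it out.
Only (ii) survives; checking it on all 8 rows confirms it matches H.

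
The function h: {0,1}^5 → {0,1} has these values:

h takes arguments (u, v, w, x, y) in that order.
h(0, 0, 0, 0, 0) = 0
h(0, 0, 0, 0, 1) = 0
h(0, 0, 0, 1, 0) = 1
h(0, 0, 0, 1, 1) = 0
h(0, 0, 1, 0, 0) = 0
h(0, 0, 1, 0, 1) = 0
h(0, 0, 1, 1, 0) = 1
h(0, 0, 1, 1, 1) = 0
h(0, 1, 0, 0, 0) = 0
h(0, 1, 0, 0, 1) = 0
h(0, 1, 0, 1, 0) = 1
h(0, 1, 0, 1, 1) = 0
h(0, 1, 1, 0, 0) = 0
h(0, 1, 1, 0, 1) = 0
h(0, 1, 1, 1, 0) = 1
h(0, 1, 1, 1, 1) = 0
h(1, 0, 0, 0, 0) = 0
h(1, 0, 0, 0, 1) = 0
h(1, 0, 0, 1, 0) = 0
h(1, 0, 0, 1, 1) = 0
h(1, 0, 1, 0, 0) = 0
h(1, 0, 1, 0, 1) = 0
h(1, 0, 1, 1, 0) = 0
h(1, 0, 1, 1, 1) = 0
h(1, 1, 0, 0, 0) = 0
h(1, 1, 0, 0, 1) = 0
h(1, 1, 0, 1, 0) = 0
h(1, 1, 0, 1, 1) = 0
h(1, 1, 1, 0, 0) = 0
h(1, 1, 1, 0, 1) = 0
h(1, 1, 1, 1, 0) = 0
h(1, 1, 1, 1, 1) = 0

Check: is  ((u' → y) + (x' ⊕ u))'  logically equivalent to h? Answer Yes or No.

Yes

Check the formula against h row by row:
  u=0, v=0, w=0, x=0, y=0: formula gives 0, h = 0 ✓
  u=0, v=0, w=0, x=0, y=1: formula gives 0, h = 0 ✓
  u=0, v=0, w=0, x=1, y=0: formula gives 1, h = 1 ✓
  u=0, v=0, w=0, x=1, y=1: formula gives 0, h = 0 ✓
  …and likewise for the remaining 28 rows.
No disagreement on any input; they are logically equivalent.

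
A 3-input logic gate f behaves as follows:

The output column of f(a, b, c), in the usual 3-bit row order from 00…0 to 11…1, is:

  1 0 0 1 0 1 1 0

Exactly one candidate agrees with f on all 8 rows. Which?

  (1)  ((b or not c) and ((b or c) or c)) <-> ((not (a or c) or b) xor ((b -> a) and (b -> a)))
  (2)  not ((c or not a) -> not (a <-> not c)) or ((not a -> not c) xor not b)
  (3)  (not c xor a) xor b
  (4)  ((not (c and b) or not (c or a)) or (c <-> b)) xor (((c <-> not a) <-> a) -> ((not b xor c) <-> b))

(1) fails at (0,1,0): the formula yields 1, f is 0.
(2) fails at (0,0,0): the formula yields 0, f is 1.
(4) fails at (0,1,0): the formula yields 1, f is 0.
Only (3) survives; checking it on all 8 rows confirms it matches f.

3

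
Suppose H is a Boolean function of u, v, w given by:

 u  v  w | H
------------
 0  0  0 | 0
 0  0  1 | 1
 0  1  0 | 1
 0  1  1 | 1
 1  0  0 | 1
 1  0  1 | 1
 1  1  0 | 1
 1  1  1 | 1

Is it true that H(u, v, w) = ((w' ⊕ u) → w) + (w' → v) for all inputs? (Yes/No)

Check the formula against H row by row:
  u=0, v=0, w=0: formula gives 0, H = 0 ✓
  u=0, v=0, w=1: formula gives 1, H = 1 ✓
  u=0, v=1, w=0: formula gives 1, H = 1 ✓
  u=0, v=1, w=1: formula gives 1, H = 1 ✓
  u=1, v=0, w=0: formula gives 1, H = 1 ✓
  … (the remaining 3 rows also agree.)
No disagreement on any input; they are logically equivalent.

Yes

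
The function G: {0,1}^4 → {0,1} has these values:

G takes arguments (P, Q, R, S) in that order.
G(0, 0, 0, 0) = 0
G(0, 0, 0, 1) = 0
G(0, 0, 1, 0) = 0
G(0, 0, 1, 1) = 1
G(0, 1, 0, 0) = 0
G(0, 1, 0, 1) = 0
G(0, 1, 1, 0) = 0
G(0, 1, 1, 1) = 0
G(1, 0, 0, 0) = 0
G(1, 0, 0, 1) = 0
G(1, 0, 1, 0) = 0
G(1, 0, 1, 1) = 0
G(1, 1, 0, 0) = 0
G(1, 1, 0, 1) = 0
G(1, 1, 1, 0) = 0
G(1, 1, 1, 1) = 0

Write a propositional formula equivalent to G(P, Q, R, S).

G is 1 on exactly one input, (0,0,1,1), whose minterm is ¬P·¬Q·R·S. So G is just that conjunction.

G(P, Q, R, S) = ((¬P ∧ ¬Q) ∧ R) ∧ S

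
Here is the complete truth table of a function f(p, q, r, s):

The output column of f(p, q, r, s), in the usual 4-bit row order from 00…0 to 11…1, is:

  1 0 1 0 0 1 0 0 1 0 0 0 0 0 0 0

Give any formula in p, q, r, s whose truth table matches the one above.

f=1 on 4 inputs: (0,0,0,0), (0,0,1,0), (0,1,0,1), (1,0,0,0). Reading each as a conjunction of literals (¬p·¬q·¬r·¬s, ¬p·¬q·r·¬s, ¬p·q·¬r·s, p·¬q·¬r·¬s) and taking the OR gives the canonical DNF.

f(p, q, r, s) = (((((not p and not q) and not r) and not s) or (((not p and not q) and r) and not s)) or (((not p and q) and not r) and s)) or (((p and not q) and not r) and not s)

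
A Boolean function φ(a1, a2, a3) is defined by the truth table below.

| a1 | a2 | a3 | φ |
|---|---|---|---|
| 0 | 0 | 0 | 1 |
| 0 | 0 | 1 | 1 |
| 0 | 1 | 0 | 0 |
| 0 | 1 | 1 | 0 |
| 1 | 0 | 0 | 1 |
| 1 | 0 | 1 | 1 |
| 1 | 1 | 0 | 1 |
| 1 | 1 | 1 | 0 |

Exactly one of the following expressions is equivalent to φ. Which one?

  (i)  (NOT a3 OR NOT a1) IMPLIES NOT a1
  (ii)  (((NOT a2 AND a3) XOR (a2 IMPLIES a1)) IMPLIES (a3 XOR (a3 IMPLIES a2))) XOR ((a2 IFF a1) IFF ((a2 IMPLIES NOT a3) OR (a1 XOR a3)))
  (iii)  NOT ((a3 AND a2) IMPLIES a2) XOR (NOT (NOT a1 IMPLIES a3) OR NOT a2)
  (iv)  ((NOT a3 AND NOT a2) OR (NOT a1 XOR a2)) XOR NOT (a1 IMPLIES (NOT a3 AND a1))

iv

(i) disagrees with φ on (0,1,0) (formula → 1, table → 0); rule it out.
(ii) disagrees with φ on (0,0,0) (formula → 0, table → 1); rule it out.
(iii) disagrees with φ on (0,1,0) (formula → 1, table → 0); rule it out.
That leaves (iv). Evaluating it on every row reproduces the table of φ exactly.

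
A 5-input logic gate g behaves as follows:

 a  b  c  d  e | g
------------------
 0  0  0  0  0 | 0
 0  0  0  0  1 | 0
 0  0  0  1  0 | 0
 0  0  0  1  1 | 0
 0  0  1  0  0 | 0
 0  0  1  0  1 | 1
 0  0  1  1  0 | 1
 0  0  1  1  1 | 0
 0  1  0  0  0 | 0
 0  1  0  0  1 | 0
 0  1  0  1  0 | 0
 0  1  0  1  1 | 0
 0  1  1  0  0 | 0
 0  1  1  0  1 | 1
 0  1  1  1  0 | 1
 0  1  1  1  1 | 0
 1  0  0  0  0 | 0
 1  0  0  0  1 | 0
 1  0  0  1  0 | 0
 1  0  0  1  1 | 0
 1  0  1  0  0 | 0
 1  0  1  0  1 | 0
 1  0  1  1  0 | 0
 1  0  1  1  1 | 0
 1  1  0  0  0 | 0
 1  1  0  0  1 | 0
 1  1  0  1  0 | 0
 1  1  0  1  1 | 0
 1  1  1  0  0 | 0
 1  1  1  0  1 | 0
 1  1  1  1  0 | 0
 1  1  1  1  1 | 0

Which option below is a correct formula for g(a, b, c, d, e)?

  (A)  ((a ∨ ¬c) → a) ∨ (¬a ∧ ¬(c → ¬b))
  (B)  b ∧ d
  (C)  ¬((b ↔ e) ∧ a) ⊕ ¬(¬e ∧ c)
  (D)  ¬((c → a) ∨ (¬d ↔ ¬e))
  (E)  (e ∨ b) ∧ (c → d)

D

(A) fails at (0,0,1,0,0): the formula yields 1, g is 0.
(B) fails at (0,0,1,0,1): the formula yields 0, g is 1.
(C) fails at (0,0,1,0,0): the formula yields 1, g is 0.
(E) fails at (0,0,0,0,1): the formula yields 1, g is 0.
That leaves (D). Evaluating it on every row reproduces the table of g exactly.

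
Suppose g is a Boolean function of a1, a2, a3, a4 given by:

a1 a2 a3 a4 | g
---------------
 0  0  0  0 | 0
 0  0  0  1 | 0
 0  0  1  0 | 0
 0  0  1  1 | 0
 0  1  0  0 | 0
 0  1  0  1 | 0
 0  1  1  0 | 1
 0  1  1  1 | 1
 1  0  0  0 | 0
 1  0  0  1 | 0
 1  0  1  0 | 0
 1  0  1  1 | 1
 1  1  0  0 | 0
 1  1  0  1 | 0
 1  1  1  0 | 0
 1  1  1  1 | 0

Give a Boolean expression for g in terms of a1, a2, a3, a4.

g(a1, a2, a3, a4) = ((((~a1 & a2) & a3) & ~a4) | (((~a1 & a2) & a3) & a4)) | (((a1 & ~a2) & a3) & a4)

The 1-rows are (0,1,1,0), (0,1,1,1), (1,0,1,1). Each contributes one minterm — ¬a1·a2·a3·¬a4; ¬a1·a2·a3·a4; a1·¬a2·a3·a4 — and their disjunction is a sum-of-products form of g.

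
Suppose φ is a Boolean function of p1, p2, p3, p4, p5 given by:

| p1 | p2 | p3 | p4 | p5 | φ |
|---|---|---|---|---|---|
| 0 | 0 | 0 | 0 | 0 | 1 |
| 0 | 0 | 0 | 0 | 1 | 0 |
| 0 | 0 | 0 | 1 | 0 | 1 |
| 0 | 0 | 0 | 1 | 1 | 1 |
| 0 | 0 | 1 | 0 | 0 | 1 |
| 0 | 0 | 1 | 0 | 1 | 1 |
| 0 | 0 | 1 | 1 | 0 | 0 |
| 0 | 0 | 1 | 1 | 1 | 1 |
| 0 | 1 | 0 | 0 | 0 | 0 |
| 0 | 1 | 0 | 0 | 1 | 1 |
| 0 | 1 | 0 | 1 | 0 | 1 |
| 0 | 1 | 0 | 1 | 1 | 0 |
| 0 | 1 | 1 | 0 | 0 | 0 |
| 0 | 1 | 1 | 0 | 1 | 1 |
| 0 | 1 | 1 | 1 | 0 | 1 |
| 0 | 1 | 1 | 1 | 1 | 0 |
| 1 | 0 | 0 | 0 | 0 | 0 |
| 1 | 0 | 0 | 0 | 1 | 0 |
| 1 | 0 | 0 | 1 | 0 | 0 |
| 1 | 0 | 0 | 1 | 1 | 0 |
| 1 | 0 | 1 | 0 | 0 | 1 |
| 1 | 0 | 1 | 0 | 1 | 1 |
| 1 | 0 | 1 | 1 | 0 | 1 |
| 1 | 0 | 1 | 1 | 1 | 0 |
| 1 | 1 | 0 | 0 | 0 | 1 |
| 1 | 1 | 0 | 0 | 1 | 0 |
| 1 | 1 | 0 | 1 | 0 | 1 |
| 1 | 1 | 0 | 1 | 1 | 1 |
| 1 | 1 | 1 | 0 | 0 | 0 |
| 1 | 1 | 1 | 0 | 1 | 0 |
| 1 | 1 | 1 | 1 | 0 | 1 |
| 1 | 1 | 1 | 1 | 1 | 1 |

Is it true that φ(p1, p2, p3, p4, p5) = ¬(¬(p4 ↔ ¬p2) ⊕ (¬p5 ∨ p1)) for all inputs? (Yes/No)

Check the formula against φ row by row:
  p1=0, p2=0, p3=0, p4=0, p5=0: formula gives 1, φ = 1 ✓
  p1=0, p2=0, p3=0, p4=0, p5=1: formula gives 0, φ = 0 ✓
  p1=0, p2=0, p3=0, p4=1, p5=0: formula gives 0, but φ = 1 ✗
Since they disagree at (0,0,0,1,0), the expression is not a correct formula for φ.

No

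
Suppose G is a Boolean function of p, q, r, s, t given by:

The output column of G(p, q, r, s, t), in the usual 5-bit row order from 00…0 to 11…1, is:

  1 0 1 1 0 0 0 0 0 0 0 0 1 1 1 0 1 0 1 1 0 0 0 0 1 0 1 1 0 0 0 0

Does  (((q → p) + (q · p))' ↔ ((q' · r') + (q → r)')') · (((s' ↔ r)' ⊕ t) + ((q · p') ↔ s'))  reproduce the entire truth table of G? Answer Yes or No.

Yes

Check the formula against G row by row:
  p=0, q=0, r=0, s=0, t=0: formula gives 1, G = 1 ✓
  p=0, q=0, r=0, s=0, t=1: formula gives 0, G = 0 ✓
  p=0, q=0, r=0, s=1, t=0: formula gives 1, G = 1 ✓
  p=0, q=0, r=0, s=1, t=1: formula gives 1, G = 1 ✓
  …and likewise for the remaining 28 rows.
Every row agrees, so the formula is equivalent.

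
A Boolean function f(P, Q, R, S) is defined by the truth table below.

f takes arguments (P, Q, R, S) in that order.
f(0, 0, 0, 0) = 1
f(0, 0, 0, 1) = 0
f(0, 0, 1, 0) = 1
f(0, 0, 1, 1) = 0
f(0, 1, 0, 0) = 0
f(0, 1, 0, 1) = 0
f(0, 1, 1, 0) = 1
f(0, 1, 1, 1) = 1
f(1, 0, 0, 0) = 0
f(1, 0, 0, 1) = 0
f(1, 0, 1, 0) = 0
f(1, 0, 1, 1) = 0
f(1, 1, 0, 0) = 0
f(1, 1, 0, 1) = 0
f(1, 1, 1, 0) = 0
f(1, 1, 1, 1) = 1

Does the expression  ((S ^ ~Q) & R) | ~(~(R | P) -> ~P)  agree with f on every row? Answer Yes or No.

Evaluate ((S ^ ~Q) & R) | ~(~(R | P) -> ~P) on each row and compare to f:
  P=0, Q=0, R=0, S=0: formula gives 0, but f = 1 ✗
Since they disagree at (0,0,0,0), the expression is not a correct formula for f.

No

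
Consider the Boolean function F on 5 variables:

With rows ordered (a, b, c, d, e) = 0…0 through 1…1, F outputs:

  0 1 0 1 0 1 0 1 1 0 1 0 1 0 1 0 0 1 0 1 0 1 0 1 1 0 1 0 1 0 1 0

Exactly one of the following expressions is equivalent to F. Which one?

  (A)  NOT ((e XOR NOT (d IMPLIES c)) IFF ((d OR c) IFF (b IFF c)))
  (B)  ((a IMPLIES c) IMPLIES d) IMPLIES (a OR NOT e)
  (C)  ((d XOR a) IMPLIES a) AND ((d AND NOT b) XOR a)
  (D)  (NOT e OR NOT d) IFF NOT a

A

(B) fails at (0,0,0,0,0): the formula yields 1, F is 0.
(C) fails at (0,0,0,0,1): the formula yields 0, F is 1.
(D) fails at (0,0,0,0,0): the formula yields 1, F is 0.
That leaves (A). Evaluating it on every row reproduces the table of F exactly.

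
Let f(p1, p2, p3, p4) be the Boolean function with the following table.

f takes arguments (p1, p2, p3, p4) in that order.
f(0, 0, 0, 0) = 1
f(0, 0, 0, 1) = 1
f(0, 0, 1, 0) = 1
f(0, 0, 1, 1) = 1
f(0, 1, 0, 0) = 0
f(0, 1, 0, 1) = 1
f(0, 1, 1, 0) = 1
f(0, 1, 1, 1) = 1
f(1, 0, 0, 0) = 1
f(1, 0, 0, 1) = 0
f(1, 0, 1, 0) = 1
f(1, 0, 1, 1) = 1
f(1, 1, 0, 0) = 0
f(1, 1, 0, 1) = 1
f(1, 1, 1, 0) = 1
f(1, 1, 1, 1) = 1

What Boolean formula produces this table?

f(p1, p2, p3, p4) = not (((((not p1 and p2) and not p3) and not p4) or (((p1 and not p2) and not p3) and p4)) or (((p1 and p2) and not p3) and not p4))

There are just 3 zero rows: (0,1,0,0), (1,0,0,1), (1,1,0,0). Their minterms are ¬p1·p2·¬p3·¬p4, p1·¬p2·¬p3·p4, p1·p2·¬p3·¬p4; the OR of those covers precisely the 0-outputs, and negating it yields f.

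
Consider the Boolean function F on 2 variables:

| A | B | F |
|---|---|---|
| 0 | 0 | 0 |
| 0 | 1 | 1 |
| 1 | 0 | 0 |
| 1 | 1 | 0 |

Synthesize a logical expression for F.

F(A, B) = NOT A AND B

1 only at (0,1): NOT A AND B.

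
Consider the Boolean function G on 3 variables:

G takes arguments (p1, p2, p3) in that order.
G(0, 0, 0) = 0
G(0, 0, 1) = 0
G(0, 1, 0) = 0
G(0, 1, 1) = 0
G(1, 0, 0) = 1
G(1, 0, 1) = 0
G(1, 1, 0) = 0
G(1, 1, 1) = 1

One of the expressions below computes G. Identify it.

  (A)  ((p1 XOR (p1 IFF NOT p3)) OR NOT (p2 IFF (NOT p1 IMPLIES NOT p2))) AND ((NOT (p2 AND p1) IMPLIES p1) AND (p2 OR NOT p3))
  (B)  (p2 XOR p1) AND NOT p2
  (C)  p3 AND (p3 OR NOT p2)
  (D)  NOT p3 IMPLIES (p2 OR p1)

A

(B) fails at (1,0,1): the formula yields 1, G is 0.
(C) fails at (0,0,1): the formula yields 1, G is 0.
(D) fails at (0,0,1): the formula yields 1, G is 0.
That leaves (A). Evaluating it on every row reproduces the table of G exactly.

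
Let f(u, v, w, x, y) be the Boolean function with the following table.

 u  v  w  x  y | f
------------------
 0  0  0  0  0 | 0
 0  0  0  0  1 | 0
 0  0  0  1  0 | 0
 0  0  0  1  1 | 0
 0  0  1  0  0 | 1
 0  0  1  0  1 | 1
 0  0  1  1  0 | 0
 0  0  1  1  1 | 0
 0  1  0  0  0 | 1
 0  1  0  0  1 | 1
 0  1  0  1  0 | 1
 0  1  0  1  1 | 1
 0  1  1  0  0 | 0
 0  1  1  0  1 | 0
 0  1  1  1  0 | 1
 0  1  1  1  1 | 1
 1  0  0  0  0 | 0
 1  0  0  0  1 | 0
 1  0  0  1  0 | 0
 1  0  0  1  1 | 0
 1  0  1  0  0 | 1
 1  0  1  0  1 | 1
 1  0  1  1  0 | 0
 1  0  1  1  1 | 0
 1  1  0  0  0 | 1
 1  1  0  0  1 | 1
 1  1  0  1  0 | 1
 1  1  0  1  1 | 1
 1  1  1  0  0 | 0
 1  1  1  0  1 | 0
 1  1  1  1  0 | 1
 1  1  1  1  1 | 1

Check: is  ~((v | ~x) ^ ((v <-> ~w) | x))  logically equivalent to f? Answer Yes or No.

Check the formula against f row by row:
  u=0, v=0, w=0, x=0, y=0: formula gives 0, f = 0 ✓
  u=0, v=0, w=0, x=0, y=1: formula gives 0, f = 0 ✓
  u=0, v=0, w=0, x=1, y=0: formula gives 0, f = 0 ✓
  u=0, v=0, w=0, x=1, y=1: formula gives 0, f = 0 ✓
  …and likewise for the remaining 28 rows.
All 32 rows match — the expression computes f exactly.

Yes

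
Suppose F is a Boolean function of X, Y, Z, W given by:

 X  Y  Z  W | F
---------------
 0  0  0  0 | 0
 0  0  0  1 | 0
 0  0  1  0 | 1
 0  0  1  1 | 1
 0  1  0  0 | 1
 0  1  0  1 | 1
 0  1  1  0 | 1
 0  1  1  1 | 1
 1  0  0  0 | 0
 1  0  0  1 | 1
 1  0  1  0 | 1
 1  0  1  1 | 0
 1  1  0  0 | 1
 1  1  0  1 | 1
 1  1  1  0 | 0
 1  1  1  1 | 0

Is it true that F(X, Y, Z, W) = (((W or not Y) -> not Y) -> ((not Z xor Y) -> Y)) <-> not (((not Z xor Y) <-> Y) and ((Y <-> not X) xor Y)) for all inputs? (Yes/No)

No

Test each input against both F and the formula:
  X=0, Y=0, Z=0, W=0: formula gives 0, F = 0 ✓
  X=0, Y=0, Z=0, W=1: formula gives 0, F = 0 ✓
  X=0, Y=0, Z=1, W=0: formula gives 1, F = 1 ✓
  X=0, Y=0, Z=1, W=1: formula gives 1, F = 1 ✓
  …
  X=1, Y=0, Z=0, W=1: formula gives 0, but F = 1 ✗
A single disagreement suffices: at (1,0,0,1) they differ, so the formula does not compute F.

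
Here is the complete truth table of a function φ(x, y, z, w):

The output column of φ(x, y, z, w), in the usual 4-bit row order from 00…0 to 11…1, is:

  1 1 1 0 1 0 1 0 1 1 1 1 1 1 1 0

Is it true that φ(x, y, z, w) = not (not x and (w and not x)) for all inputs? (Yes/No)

Check the formula against φ row by row:
  x=0, y=0, z=0, w=0: formula gives 1, φ = 1 ✓
  x=0, y=0, z=0, w=1: formula gives 0, but φ = 1 ✗
A single disagreement suffices: at (0,0,0,1) they differ, so the formula does not compute φ.

No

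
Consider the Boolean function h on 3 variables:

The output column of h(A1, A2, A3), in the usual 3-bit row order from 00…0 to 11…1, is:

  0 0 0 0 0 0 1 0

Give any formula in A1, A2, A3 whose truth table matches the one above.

h(A1, A2, A3) = (A1 and A2) and not A3

h is 1 on exactly one input, (1,1,0), whose minterm is A1·A2·¬A3. So h is just that conjunction.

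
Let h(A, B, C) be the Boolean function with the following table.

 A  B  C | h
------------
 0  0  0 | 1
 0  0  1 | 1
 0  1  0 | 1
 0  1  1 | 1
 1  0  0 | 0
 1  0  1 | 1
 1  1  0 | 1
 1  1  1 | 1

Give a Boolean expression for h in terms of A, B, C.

h is 0 on exactly one input, (1,0,0), whose minterm is A·¬B·¬C. So h is the negation of that single conjunction.

h(A, B, C) = ~((A & ~B) & ~C)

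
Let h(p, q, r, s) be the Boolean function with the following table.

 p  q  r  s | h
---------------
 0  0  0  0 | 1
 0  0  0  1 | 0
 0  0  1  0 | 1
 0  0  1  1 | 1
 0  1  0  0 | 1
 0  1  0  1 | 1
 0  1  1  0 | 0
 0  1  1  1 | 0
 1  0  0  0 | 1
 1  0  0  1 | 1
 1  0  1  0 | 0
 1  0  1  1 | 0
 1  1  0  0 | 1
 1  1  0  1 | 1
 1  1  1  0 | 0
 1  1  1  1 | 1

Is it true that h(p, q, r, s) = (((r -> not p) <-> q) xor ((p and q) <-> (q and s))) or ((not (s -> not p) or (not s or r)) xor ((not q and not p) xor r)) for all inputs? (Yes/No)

Test each input against both h and the formula:
  p=0, q=0, r=0, s=0: formula gives 1, h = 1 ✓
  p=0, q=0, r=0, s=1: formula gives 1, but h = 0 ✗
A single disagreement suffices: at (0,0,0,1) they differ, so the formula does not compute h.

No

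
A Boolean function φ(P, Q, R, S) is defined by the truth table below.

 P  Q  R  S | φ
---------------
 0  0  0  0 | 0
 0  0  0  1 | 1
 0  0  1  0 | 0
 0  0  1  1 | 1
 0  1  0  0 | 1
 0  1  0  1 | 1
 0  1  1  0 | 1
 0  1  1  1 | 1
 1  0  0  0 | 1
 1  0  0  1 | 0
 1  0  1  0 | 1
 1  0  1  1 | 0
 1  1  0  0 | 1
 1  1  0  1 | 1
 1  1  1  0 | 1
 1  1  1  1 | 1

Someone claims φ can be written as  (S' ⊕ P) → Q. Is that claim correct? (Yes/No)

Check the formula against φ row by row:
  P=0, Q=0, R=0, S=0: formula gives 0, φ = 0 ✓
  P=0, Q=0, R=0, S=1: formula gives 1, φ = 1 ✓
  P=0, Q=0, R=1, S=0: formula gives 0, φ = 0 ✓
  P=0, Q=0, R=1, S=1: formula gives 1, φ = 1 ✓
  … (the remaining 12 rows also agree.)
All 16 rows match — the expression computes φ exactly.

Yes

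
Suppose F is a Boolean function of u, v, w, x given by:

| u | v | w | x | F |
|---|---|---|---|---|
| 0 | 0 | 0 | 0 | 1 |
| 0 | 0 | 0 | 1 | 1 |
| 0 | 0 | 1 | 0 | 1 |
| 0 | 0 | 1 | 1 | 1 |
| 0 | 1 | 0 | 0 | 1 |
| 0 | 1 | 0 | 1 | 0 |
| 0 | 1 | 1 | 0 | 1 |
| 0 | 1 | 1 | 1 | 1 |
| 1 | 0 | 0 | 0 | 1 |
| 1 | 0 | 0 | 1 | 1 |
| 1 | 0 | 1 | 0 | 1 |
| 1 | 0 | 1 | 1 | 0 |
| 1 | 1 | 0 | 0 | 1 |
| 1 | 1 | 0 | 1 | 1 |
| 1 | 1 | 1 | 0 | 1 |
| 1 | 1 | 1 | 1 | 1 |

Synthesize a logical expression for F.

F(u, v, w, x) = not ((((not u and v) and not w) and x) or (((u and not v) and w) and x))

The 0-rows are (0,1,0,1), (1,0,1,1). Take each as a conjunction (¬u·v·¬w·x, u·¬v·w·x), form their disjunction, and complement — that gives a formula that is 1 everywhere F is.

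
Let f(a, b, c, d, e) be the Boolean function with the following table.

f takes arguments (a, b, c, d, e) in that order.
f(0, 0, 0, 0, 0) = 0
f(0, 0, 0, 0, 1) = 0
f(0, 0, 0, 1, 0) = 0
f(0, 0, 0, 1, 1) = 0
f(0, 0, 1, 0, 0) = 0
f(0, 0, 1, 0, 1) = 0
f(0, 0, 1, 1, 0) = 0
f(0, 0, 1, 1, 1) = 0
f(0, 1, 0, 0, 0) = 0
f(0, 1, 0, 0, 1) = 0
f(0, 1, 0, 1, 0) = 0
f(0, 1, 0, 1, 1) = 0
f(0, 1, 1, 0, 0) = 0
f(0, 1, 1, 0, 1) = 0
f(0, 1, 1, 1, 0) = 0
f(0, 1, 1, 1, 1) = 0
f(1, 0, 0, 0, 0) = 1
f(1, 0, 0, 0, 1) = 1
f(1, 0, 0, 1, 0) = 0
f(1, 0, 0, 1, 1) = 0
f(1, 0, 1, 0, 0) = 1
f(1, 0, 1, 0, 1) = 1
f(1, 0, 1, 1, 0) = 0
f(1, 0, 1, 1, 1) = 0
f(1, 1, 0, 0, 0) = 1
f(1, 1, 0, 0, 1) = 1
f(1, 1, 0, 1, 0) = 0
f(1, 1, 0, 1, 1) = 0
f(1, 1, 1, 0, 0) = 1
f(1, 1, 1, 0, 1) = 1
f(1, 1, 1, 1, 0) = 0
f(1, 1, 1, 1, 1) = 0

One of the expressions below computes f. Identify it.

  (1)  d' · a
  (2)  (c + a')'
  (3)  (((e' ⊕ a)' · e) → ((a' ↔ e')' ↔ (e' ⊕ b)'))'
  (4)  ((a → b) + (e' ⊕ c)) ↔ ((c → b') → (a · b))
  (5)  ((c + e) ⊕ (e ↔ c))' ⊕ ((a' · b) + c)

(2) disagrees with f on (1,0,0,1,0) (formula → 1, table → 0); rule it out.
(3) disagrees with f on (0,1,0,0,1) (formula → 1, table → 0); rule it out.
(4) disagrees with f on (0,1,1,0,0) (formula → 1, table → 0); rule it out.
(5) disagrees with f on (0,0,1,0,0) (formula → 1, table → 0); rule it out.
Only (1) survives; checking it on all 32 rows confirms it matches f.

1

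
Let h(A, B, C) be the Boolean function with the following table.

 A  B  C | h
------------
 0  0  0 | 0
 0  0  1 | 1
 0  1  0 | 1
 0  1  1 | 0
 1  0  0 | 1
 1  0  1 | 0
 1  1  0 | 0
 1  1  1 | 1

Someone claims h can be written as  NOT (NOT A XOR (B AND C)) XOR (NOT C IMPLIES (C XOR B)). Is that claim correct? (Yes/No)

Yes

Check the formula against h row by row:
  A=0, B=0, C=0: formula gives 0, h = 0 ✓
  A=0, B=0, C=1: formula gives 1, h = 1 ✓
  A=0, B=1, C=0: formula gives 1, h = 1 ✓
  A=0, B=1, C=1: formula gives 0, h = 0 ✓
  A=1, B=0, C=0: formula gives 1, h = 1 ✓
  …and likewise for the remaining 3 rows.
No disagreement on any input; they are logically equivalent.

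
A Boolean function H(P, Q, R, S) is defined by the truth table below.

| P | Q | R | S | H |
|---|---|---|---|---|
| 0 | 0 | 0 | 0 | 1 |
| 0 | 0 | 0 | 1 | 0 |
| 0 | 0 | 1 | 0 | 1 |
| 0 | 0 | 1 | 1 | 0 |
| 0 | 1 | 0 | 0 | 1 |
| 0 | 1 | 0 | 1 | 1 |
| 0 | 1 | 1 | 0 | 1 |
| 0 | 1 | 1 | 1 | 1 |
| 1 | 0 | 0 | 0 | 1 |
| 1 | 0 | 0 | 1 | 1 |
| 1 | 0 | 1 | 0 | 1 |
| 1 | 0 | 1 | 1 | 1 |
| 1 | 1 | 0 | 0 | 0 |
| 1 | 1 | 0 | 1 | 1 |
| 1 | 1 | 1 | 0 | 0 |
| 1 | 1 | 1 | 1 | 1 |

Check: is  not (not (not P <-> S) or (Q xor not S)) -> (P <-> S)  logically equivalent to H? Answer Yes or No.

Yes

Test each input against both H and the formula:
  P=0, Q=0, R=0, S=0: formula gives 1, H = 1 ✓
  P=0, Q=0, R=0, S=1: formula gives 0, H = 0 ✓
  P=0, Q=0, R=1, S=0: formula gives 1, H = 1 ✓
  P=0, Q=0, R=1, S=1: formula gives 0, H = 0 ✓
  …and likewise for the remaining 12 rows.
Every row agrees, so the formula is equivalent.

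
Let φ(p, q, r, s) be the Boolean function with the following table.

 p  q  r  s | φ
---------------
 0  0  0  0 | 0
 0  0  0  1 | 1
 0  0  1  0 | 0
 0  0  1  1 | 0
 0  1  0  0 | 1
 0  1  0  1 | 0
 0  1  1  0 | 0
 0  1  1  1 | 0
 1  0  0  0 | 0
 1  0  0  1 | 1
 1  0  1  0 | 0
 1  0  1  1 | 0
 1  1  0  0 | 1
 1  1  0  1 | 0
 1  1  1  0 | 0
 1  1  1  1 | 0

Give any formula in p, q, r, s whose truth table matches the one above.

Collect the rows where φ=1 — (0,0,0,1), (0,1,0,0), (1,0,0,1), (1,1,0,0) — and write one minterm per row: ¬p·¬q·¬r·s, ¬p·q·¬r·¬s, p·¬q·¬r·s, p·q·¬r·¬s. Their union (logical OR) reproduces the table exactly.

φ(p, q, r, s) = (((((~p & ~q) & ~r) & s) | (((~p & q) & ~r) & ~s)) | (((p & ~q) & ~r) & s)) | (((p & q) & ~r) & ~s)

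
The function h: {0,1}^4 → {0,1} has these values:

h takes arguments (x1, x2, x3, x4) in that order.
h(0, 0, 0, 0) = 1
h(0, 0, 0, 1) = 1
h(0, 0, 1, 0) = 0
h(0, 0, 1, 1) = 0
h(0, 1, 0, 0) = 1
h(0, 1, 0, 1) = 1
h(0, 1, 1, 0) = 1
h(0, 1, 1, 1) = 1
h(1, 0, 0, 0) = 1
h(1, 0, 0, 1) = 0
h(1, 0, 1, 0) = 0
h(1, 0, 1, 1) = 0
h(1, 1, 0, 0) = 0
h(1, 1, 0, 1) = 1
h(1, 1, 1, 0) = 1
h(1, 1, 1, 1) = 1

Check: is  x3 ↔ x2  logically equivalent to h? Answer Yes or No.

Evaluate x3 ↔ x2 on each row and compare to h:
  x1=0, x2=0, x3=0, x4=0: formula gives 1, h = 1 ✓
  x1=0, x2=0, x3=0, x4=1: formula gives 1, h = 1 ✓
  x1=0, x2=0, x3=1, x4=0: formula gives 0, h = 0 ✓
  x1=0, x2=0, x3=1, x4=1: formula gives 0, h = 0 ✓
  x1=0, x2=1, x3=0, x4=0: formula gives 0, but h = 1 ✗
A single disagreement suffices: at (0,1,0,0) they differ, so the formula does not compute h.

No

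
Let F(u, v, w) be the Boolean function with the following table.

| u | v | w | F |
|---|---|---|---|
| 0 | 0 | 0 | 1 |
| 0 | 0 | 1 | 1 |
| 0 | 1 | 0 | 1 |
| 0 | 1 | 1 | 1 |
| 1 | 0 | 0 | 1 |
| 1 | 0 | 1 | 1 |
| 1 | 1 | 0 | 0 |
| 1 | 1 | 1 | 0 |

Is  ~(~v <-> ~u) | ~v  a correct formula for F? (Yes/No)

Yes

Test each input against both F and the formula:
  u=0, v=0, w=0: formula gives 1, F = 1 ✓
  u=0, v=0, w=1: formula gives 1, F = 1 ✓
  u=0, v=1, w=0: formula gives 1, F = 1 ✓
  u=0, v=1, w=1: formula gives 1, F = 1 ✓
  u=1, v=0, w=0: formula gives 1, F = 1 ✓
  … (the remaining 3 rows also agree.)
All 8 rows match — the expression computes F exactly.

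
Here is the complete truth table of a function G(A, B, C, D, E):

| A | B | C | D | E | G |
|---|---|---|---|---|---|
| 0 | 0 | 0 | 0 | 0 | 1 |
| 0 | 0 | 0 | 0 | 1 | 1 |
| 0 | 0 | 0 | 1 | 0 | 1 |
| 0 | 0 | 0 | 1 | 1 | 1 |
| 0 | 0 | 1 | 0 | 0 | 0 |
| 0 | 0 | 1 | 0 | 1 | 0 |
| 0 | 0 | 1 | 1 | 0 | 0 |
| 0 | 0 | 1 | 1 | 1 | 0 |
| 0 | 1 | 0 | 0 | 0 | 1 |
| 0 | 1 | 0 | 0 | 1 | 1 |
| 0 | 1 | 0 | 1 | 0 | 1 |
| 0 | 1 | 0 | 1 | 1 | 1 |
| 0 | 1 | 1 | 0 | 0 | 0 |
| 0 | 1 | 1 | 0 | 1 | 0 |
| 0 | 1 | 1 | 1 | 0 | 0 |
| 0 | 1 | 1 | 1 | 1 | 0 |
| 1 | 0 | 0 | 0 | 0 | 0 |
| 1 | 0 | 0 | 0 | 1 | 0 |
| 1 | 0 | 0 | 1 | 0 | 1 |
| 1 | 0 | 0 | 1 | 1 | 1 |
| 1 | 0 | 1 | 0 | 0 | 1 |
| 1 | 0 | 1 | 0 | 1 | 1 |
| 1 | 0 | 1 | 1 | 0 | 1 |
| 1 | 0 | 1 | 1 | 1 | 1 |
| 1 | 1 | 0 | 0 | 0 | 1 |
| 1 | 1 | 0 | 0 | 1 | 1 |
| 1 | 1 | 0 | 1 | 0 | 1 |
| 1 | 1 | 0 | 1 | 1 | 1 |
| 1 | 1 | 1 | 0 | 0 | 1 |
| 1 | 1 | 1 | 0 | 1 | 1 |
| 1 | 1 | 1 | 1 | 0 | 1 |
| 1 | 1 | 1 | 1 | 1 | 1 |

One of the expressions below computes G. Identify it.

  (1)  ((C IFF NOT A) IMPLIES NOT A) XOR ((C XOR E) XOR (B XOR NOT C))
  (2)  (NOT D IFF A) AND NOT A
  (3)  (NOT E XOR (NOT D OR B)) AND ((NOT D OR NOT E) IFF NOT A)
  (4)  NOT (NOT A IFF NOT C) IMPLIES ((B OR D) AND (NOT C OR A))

(1): at (0,0,0,0,0) it gives 0, but G = 1 — eliminated.
(2): at (0,0,0,0,0) it gives 0, but G = 1 — eliminated.
(3): at (0,0,0,0,0) it gives 0, but G = 1 — eliminated.
Only (4) survives; checking it on all 32 rows confirms it matches G.

4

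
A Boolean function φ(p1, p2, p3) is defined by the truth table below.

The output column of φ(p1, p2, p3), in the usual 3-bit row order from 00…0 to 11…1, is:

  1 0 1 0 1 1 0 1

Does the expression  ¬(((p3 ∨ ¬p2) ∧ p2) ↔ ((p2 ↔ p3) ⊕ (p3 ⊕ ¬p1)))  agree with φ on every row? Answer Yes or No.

Test each input against both φ and the formula:
  p1=0, p2=0, p3=0: formula gives 0, but φ = 1 ✗
Since they disagree at (0,0,0), the expression is not a correct formula for φ.

No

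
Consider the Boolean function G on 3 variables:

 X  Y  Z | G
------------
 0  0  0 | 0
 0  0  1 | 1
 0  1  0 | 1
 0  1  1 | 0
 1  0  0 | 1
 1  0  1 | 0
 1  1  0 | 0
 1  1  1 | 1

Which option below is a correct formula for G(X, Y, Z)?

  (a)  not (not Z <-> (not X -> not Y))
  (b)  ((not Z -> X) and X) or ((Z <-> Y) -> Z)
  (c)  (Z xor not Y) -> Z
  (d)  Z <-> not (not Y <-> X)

d

(a) disagrees with G on (1,0,0) (formula → 0, table → 1); rule it out.
(b) disagrees with G on (0,1,1) (formula → 1, table → 0); rule it out.
(c) disagrees with G on (0,1,1) (formula → 1, table → 0); rule it out.
(d) is the remaining candidate, and it agrees with G on all 8 inputs.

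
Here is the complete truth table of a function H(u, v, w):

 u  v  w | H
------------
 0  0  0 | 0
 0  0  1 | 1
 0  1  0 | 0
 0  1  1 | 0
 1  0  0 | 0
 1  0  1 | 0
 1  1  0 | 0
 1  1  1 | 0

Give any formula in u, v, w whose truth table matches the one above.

H(u, v, w) = (~u & ~v) & w

H is 1 on exactly one input, (0,0,1), whose minterm is ¬u·¬v·w. So H is just that conjunction.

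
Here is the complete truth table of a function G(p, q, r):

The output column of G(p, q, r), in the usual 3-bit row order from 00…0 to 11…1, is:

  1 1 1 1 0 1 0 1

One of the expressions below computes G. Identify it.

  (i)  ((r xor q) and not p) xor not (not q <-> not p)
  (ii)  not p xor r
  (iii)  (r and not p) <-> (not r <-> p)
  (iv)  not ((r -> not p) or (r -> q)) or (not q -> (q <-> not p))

iii

(i) disagrees with G on (0,0,0) (formula → 0, table → 1); rule it out.
(ii) disagrees with G on (0,0,1) (formula → 0, table → 1); rule it out.
(iv) disagrees with G on (0,0,0) (formula → 0, table → 1); rule it out.
That leaves (iii). Evaluating it on every row reproduces the table of G exactly.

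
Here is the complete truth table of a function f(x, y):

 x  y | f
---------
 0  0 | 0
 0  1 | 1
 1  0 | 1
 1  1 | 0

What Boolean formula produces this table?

f(x, y) = x ⊕ y

The output is 1 exactly when an odd number of inputs are 1 — the 2-way XOR (parity).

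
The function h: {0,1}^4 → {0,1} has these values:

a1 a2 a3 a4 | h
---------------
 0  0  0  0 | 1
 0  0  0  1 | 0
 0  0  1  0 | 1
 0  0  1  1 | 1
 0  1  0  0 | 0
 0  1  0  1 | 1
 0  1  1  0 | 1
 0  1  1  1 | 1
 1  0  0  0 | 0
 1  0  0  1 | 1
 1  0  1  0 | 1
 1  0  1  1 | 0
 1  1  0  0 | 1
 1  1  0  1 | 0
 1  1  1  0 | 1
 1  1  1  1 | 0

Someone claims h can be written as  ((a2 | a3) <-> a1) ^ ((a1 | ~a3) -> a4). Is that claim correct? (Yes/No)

Check the formula against h row by row:
  a1=0, a2=0, a3=0, a4=0: formula gives 1, h = 1 ✓
  a1=0, a2=0, a3=0, a4=1: formula gives 0, h = 0 ✓
  a1=0, a2=0, a3=1, a4=0: formula gives 1, h = 1 ✓
  a1=0, a2=0, a3=1, a4=1: formula gives 1, h = 1 ✓
  … (the remaining 12 rows also agree.)
Every row agrees, so the formula is equivalent.

Yes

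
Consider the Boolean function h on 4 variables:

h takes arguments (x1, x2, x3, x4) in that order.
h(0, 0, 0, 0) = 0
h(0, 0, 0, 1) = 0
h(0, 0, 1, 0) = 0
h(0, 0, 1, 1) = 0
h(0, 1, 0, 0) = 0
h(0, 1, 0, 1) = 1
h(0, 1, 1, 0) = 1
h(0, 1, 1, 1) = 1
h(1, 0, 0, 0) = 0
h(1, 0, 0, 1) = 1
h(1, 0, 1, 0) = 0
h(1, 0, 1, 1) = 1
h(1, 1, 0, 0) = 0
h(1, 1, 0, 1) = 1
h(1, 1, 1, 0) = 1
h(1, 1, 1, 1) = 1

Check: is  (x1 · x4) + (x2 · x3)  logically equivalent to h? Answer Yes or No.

Evaluate (x1 · x4) + (x2 · x3) on each row and compare to h:
  x1=0, x2=0, x3=0, x4=0: formula gives 0, h = 0 ✓
  x1=0, x2=0, x3=0, x4=1: formula gives 0, h = 0 ✓
  x1=0, x2=0, x3=1, x4=0: formula gives 0, h = 0 ✓
  x1=0, x2=0, x3=1, x4=1: formula gives 0, h = 0 ✓
  …
  x1=0, x2=1, x3=0, x4=1: formula gives 0, but h = 1 ✗
Row (0,1,0,1) is a counterexample, so the formula is not equivalent to h.

No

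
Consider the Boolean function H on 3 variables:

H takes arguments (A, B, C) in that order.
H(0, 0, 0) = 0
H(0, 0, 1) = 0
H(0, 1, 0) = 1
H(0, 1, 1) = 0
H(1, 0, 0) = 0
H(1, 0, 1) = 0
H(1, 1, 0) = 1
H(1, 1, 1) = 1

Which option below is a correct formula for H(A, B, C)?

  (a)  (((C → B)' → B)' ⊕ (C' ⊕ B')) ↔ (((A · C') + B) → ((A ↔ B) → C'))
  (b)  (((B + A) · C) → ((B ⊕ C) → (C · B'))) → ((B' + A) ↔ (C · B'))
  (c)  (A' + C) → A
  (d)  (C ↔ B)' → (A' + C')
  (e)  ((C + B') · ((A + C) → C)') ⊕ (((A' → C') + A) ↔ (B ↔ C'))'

(b): at (0,0,1) it gives 1, but H = 0 — eliminated.
(c): at (0,1,0) it gives 0, but H = 1 — eliminated.
(d): at (0,0,0) it gives 1, but H = 0 — eliminated.
(e): at (0,0,0) it gives 1, but H = 0 — eliminated.
That leaves (a). Evaluating it on every row reproduces the table of H exactly.

a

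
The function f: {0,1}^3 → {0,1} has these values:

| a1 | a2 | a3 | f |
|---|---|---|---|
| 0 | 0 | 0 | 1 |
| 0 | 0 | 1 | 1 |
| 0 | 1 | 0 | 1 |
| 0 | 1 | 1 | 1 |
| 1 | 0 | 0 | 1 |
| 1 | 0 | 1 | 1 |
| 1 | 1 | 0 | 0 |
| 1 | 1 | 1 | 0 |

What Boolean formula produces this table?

The 0-rows are (1,1,0), (1,1,1). Take each as a conjunction (a1·a2·¬a3, a1·a2·a3), form their disjunction, and complement — that gives a formula that is 1 everywhere f is.

f(a1, a2, a3) = ~(((a1 & a2) & ~a3) | ((a1 & a2) & a3))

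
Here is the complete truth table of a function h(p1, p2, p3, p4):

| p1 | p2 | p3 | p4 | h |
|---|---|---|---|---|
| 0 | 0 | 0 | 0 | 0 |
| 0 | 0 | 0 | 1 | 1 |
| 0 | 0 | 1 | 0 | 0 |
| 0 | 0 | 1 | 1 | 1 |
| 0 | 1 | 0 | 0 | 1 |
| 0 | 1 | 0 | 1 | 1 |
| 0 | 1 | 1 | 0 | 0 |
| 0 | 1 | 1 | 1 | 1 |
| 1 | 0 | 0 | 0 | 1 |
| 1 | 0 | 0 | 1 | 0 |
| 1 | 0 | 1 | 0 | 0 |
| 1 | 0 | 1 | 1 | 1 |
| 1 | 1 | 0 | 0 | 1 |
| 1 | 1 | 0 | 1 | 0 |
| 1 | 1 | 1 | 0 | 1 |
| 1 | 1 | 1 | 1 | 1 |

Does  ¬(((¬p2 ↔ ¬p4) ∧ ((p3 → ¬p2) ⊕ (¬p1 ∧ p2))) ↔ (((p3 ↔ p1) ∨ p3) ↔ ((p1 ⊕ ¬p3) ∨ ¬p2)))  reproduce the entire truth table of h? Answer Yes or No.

Test each input against both h and the formula:
  p1=0, p2=0, p3=0, p4=0: formula gives 0, h = 0 ✓
  p1=0, p2=0, p3=0, p4=1: formula gives 1, h = 1 ✓
  p1=0, p2=0, p3=1, p4=0: formula gives 0, h = 0 ✓
  p1=0, p2=0, p3=1, p4=1: formula gives 1, h = 1 ✓
  …and likewise for the remaining 12 rows.
Every row agrees, so the formula is equivalent.

Yes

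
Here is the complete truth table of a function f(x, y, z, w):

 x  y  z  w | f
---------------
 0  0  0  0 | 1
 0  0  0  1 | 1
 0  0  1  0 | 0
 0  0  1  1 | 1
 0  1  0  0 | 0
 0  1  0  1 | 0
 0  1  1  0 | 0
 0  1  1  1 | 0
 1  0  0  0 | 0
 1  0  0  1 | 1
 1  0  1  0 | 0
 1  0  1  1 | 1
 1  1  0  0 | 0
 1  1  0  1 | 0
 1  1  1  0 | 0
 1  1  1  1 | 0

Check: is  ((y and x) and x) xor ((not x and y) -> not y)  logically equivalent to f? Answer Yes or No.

No

Check the formula against f row by row:
  x=0, y=0, z=0, w=0: formula gives 1, f = 1 ✓
  x=0, y=0, z=0, w=1: formula gives 1, f = 1 ✓
  x=0, y=0, z=1, w=0: formula gives 1, but f = 0 ✗
Row (0,0,1,0) is a counterexample, so the formula is not equivalent to f.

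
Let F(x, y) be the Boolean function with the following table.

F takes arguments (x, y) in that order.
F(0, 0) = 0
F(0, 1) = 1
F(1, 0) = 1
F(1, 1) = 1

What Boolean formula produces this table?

F(x, y) = x OR y

The output is 1 whenever at least one input is 1 — the OR of all inputs.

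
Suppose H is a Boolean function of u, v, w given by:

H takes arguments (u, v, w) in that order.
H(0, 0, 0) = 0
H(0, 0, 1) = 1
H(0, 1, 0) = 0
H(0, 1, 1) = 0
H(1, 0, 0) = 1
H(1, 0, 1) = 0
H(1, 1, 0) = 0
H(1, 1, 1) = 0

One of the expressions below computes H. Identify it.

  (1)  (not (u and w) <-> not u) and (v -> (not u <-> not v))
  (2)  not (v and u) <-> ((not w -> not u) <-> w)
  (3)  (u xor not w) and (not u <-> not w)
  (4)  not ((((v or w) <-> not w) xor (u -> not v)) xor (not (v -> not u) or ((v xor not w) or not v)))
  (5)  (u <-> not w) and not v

5

(1) disagrees with H on (0,0,0) (formula → 1, table → 0); rule it out.
(2) disagrees with H on (0,1,1) (formula → 1, table → 0); rule it out.
(3) disagrees with H on (0,0,0) (formula → 1, table → 0); rule it out.
(4) disagrees with H on (0,0,0) (formula → 1, table → 0); rule it out.
Only (5) survives; checking it on all 8 rows confirms it matches H.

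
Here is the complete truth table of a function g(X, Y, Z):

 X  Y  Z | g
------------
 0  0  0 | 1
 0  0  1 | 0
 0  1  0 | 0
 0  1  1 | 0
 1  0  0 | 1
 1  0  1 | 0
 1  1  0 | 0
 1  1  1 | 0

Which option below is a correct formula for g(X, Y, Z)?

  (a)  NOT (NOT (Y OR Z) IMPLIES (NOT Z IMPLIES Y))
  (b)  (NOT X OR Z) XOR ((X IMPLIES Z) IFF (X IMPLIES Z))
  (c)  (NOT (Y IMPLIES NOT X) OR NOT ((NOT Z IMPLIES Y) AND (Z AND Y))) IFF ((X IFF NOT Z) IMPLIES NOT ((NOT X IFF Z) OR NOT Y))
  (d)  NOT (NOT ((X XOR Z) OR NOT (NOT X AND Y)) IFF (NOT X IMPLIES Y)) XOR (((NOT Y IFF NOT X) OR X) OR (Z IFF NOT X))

(b) disagrees with g on (0,0,0) (formula → 0, table → 1); rule it out.
(c) disagrees with g on (0,1,0) (formula → 1, table → 0); rule it out.
(d) disagrees with g on (0,0,1) (formula → 1, table → 0); rule it out.
That leaves (a). Evaluating it on every row reproduces the table of g exactly.

a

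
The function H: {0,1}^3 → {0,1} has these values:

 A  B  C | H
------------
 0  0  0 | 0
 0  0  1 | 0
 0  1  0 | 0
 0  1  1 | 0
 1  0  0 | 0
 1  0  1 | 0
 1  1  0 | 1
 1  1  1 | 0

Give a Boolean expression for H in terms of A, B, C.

H(A, B, C) = (A AND B) AND NOT C

H is 1 on exactly one input, (1,1,0), whose minterm is A·B·¬C. So H is just that conjunction.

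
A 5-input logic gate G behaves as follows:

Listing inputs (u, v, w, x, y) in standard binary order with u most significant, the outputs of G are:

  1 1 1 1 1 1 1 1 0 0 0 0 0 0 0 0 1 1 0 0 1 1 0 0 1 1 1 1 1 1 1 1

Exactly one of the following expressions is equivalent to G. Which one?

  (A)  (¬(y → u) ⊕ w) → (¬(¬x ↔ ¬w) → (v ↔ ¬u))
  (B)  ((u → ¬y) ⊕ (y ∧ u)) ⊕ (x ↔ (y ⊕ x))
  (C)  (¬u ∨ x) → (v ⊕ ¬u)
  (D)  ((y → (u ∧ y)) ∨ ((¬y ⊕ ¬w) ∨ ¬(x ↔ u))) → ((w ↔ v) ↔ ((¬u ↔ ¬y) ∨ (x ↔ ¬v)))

(A) disagrees with G on (0,0,0,1,1) (formula → 0, table → 1); rule it out.
(B) disagrees with G on (0,0,0,0,0) (formula → 0, table → 1); rule it out.
(D) disagrees with G on (0,0,0,0,1) (formula → 0, table → 1); rule it out.
That leaves (C). Evaluating it on every row reproduces the table of G exactly.

C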